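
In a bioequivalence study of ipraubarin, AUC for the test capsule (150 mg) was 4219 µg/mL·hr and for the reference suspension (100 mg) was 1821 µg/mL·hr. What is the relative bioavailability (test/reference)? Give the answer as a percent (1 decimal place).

F_rel = (AUC_test/D_test) / (AUC_ref/D_ref)
      = (4219/150) / (1821/100)
      = 28.1267 / 18.21 = 1.5446 = 154.46%

F_rel = 154.5%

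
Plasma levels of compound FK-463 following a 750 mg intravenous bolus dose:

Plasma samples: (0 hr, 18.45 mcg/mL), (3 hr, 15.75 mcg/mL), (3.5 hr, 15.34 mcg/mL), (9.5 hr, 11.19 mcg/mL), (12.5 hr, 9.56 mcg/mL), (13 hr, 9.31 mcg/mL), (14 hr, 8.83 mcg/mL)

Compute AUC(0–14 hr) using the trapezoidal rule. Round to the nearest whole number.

AUC = 184 mcg/mL·hr

Trapezoidal AUC_0→14:
  [0→3]: (18.45+15.75)/2 × 3 = 51.3
  [3→3.5]: (15.75+15.34)/2 × 0.5 = 7.7725
  [3.5→9.5]: (15.34+11.19)/2 × 6 = 79.59
  [9.5→12.5]: (11.19+9.56)/2 × 3 = 31.125
  [12.5→13]: (9.56+9.31)/2 × 0.5 = 4.7175
  [13→14]: (9.31+8.83)/2 × 1 = 9.07
  Sum = 183.575 mcg/mL·hr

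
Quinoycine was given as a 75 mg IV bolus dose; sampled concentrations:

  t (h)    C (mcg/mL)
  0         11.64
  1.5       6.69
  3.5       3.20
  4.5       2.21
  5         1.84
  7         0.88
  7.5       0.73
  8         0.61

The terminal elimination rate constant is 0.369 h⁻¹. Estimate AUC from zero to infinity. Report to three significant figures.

AUC = 32.5 mcg/mL·h

Trapezoidal AUC_0→8:
  [0→1.5]: (11.64+6.69)/2 × 1.5 = 13.7475
  [1.5→3.5]: (6.69+3.20)/2 × 2 = 9.89
  [3.5→4.5]: (3.20+2.21)/2 × 1 = 2.705
  [4.5→5]: (2.21+1.84)/2 × 0.5 = 1.0125
  [5→7]: (1.84+0.88)/2 × 2 = 2.72
  [7→7.5]: (0.88+0.73)/2 × 0.5 = 0.4025
  [7.5→8]: (0.73+0.61)/2 × 0.5 = 0.335
  Sum = 30.8125 mcg/mL·h
Extrapolated tail: C_last / k_e = 0.61 / 0.369 = 1.653
AUC_0→∞ = 30.8125 + 1.653 = 32.4655 mcg/mL·h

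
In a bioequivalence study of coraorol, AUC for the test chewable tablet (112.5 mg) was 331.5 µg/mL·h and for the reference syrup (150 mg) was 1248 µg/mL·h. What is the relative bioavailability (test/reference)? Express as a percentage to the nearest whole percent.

F_rel = 35%

F_rel = (AUC_test/D_test) / (AUC_ref/D_ref)
      = (331.5/112.5) / (1248/150)
      = 2.94667 / 8.32 = 0.3542 = 35.42%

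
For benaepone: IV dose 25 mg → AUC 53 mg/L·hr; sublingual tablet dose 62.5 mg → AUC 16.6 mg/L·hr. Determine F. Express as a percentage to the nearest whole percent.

F = (AUC_ev / D_ev) / (AUC_iv / D_iv)
  = (16.6/62.5) / (53/25)
  = 0.2656 / 2.12 = 0.1253
  = 12.53%

F = 13%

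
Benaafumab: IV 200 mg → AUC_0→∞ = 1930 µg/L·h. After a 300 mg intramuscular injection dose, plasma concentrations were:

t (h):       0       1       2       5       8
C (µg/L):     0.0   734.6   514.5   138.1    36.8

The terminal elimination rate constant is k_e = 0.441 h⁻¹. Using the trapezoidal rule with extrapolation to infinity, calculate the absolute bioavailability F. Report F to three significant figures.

Trapezoidal AUC_0→8 (intramuscular injection):
  [0→1]: (0.0+734.6)/2 × 1 = 367.3
  [1→2]: (734.6+514.5)/2 × 1 = 624.55
  [2→5]: (514.5+138.1)/2 × 3 = 978.9
  [5→8]: (138.1+36.8)/2 × 3 = 262.35
  Sum = 2233.1 µg/L·h
Tail: C_last/k_e = 36.8/0.441 = 83.447
AUC_0→∞ (intramuscular injection) = 2233.1 + 83.447 = 2316.547 µg/L·h
F = (AUC_ev/D_ev)/(AUC_iv/D_iv) = (2316.547/300)/(1930/200) = 7.72182/9.65 = 0.8002

F = 0.800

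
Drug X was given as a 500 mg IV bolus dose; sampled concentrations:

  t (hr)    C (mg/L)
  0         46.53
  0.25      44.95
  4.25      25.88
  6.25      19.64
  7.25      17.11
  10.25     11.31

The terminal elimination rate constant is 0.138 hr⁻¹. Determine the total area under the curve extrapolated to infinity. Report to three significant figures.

Trapezoidal AUC_0→10.25:
  [0→0.25]: (46.53+44.95)/2 × 0.25 = 11.435
  [0.25→4.25]: (44.95+25.88)/2 × 4 = 141.66
  [4.25→6.25]: (25.88+19.64)/2 × 2 = 45.52
  [6.25→7.25]: (19.64+17.11)/2 × 1 = 18.375
  [7.25→10.25]: (17.11+11.31)/2 × 3 = 42.63
  Sum = 259.62 mg/L·hr
Extrapolated tail: C_last / k_e = 11.31 / 0.138 = 81.957
AUC_0→∞ = 259.62 + 81.957 = 341.577 mg/L·hr

AUC = 342 mg/L·hr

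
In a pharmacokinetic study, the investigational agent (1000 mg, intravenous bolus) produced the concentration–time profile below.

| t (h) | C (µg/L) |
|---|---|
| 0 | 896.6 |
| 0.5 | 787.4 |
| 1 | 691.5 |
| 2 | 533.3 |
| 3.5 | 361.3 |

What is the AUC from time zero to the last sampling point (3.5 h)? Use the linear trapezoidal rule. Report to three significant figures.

Trapezoidal AUC_0→3.5:
  [0→0.5]: (896.6+787.4)/2 × 0.5 = 421.0
  [0.5→1]: (787.4+691.5)/2 × 0.5 = 369.725
  [1→2]: (691.5+533.3)/2 × 1 = 612.4
  [2→3.5]: (533.3+361.3)/2 × 1.5 = 670.95
  Sum = 2074.075 µg/L·h

AUC = 2070 µg/L·h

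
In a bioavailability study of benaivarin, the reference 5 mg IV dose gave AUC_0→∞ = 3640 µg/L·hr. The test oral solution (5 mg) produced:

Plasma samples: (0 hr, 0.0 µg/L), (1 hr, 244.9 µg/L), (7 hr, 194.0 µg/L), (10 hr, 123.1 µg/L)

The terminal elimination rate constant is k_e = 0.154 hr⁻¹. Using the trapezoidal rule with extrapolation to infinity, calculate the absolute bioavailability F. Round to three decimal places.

F = 0.746

Trapezoidal AUC_0→10 (oral solution):
  [0→1]: (0.0+244.9)/2 × 1 = 122.45
  [1→7]: (244.9+194.0)/2 × 6 = 1316.7
  [7→10]: (194.0+123.1)/2 × 3 = 475.65
  Sum = 1914.8 µg/L·hr
Tail: C_last/k_e = 123.1/0.154 = 799.351
AUC_0→∞ (oral solution) = 1914.8 + 799.351 = 2714.151 µg/L·hr
F = (AUC_ev/D_ev)/(AUC_iv/D_iv) = (2714.151/5)/(3640/5) = 542.8302/728 = 0.7456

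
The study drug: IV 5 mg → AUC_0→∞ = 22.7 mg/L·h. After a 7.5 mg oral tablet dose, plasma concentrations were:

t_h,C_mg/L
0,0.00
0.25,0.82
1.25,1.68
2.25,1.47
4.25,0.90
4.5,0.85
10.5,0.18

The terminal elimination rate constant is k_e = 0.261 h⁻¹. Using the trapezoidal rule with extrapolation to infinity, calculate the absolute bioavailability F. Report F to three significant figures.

F = 0.273

Trapezoidal AUC_0→10.5 (oral tablet):
  [0→0.25]: (0.00+0.82)/2 × 0.25 = 0.1025
  [0.25→1.25]: (0.82+1.68)/2 × 1 = 1.25
  [1.25→2.25]: (1.68+1.47)/2 × 1 = 1.575
  [2.25→4.25]: (1.47+0.90)/2 × 2 = 2.37
  [4.25→4.5]: (0.90+0.85)/2 × 0.25 = 0.21875
  [4.5→10.5]: (0.85+0.18)/2 × 6 = 3.09
  Sum = 8.60625 mg/L·h
Tail: C_last/k_e = 0.18/0.261 = 0.690
AUC_0→∞ (oral tablet) = 8.60625 + 0.690 = 9.29625 mg/L·h
F = (AUC_ev/D_ev)/(AUC_iv/D_iv) = (9.29625/7.5)/(22.7/5) = 1.2395/4.54 = 0.2730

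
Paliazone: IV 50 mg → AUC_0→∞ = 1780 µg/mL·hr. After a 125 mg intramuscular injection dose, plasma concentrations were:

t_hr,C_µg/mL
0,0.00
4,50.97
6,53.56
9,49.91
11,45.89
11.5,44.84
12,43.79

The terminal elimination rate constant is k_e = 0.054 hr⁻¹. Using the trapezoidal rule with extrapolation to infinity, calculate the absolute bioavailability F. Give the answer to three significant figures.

F = 0.295

Trapezoidal AUC_0→12 (intramuscular injection):
  [0→4]: (0.00+50.97)/2 × 4 = 101.94
  [4→6]: (50.97+53.56)/2 × 2 = 104.53
  [6→9]: (53.56+49.91)/2 × 3 = 155.205
  [9→11]: (49.91+45.89)/2 × 2 = 95.8
  [11→11.5]: (45.89+44.84)/2 × 0.5 = 22.6825
  [11.5→12]: (44.84+43.79)/2 × 0.5 = 22.1575
  Sum = 502.315 µg/mL·hr
Tail: C_last/k_e = 43.79/0.054 = 810.926
AUC_0→∞ (intramuscular injection) = 502.315 + 810.926 = 1313.241 µg/mL·hr
F = (AUC_ev/D_ev)/(AUC_iv/D_iv) = (1313.241/125)/(1780/50) = 10.505928/35.6 = 0.2951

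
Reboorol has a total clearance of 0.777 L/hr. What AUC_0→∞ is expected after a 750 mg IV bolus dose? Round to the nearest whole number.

AUC_0→∞ = Dose_iv / CL
        = 750 / 0.777 = 965.251 mg/L·hr

AUC = 965 mg/L·hr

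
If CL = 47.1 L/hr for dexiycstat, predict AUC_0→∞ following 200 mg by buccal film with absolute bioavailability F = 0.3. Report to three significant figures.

AUC_0→∞ = F × Dose / CL
        = 0.3 × 200 / 47.1 = 1.27389 mg/L·hr

AUC = 1.27 mg/L·hr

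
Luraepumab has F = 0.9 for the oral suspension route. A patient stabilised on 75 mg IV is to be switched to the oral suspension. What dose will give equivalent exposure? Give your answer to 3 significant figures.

D_oral = 83.3 mg

For equal systemic exposure: F × D_ev = D_iv
D_ev = D_iv / F = 75 / 0.9 = 83.3333 mg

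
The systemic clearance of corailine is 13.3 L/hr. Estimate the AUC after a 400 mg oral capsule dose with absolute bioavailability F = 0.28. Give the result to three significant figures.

AUC = 8.42 mg/L·hr

AUC_0→∞ = F × Dose / CL
        = 0.28 × 400 / 13.3 = 8.42105 mg/L·hr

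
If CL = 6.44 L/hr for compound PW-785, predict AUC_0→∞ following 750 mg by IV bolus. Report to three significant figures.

AUC_0→∞ = Dose_iv / CL
        = 750 / 6.44 = 116.46 mg/L·hr

AUC = 116 mg/L·hr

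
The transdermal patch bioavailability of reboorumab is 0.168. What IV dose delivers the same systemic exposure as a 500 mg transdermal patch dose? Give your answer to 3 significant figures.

Systemic exposure from an extravascular dose = F × D_ev, so the equivalent IV dose is F × D_ev.
D_iv = F × D_ev = 0.168 × 500 = 84 mg

D_iv = 84.0 mg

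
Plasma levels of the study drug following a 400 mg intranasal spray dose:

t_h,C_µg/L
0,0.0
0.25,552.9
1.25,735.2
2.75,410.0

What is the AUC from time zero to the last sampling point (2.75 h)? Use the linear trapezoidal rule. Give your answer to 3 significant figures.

AUC = 1570 µg/L·h

Trapezoidal AUC_0→2.75:
  [0→0.25]: (0.0+552.9)/2 × 0.25 = 69.1125
  [0.25→1.25]: (552.9+735.2)/2 × 1 = 644.05
  [1.25→2.75]: (735.2+410.0)/2 × 1.5 = 858.9
  Sum = 1572.0625 µg/L·h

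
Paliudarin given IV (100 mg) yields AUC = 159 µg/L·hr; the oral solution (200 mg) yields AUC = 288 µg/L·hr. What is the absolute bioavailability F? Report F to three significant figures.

F = (AUC_ev / D_ev) / (AUC_iv / D_iv)
  = (288/200) / (159/100)
  = 1.44 / 1.59 = 0.9057

F = 0.906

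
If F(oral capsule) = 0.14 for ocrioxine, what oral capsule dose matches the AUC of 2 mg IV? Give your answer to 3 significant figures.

For equal systemic exposure: F × D_ev = D_iv
D_ev = D_iv / F = 2 / 0.14 = 14.2857 mg

D_oral = 14.3 mg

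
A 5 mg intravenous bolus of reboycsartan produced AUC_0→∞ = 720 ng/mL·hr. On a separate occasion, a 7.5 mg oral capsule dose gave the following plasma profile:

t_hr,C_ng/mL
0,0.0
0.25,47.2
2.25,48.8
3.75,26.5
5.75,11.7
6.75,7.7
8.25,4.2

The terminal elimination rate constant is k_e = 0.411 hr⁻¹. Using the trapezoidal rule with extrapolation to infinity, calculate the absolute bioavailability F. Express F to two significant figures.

Trapezoidal AUC_0→8.25 (oral capsule):
  [0→0.25]: (0.0+47.2)/2 × 0.25 = 5.9
  [0.25→2.25]: (47.2+48.8)/2 × 2 = 96.0
  [2.25→3.75]: (48.8+26.5)/2 × 1.5 = 56.475
  [3.75→5.75]: (26.5+11.7)/2 × 2 = 38.2
  [5.75→6.75]: (11.7+7.7)/2 × 1 = 9.7
  [6.75→8.25]: (7.7+4.2)/2 × 1.5 = 8.925
  Sum = 215.2 ng/mL·hr
Tail: C_last/k_e = 4.2/0.411 = 10.219
AUC_0→∞ (oral capsule) = 215.2 + 10.219 = 225.419 ng/mL·hr
F = (AUC_ev/D_ev)/(AUC_iv/D_iv) = (225.419/7.5)/(720/5) = 30.0559/144 = 0.2087

F = 0.21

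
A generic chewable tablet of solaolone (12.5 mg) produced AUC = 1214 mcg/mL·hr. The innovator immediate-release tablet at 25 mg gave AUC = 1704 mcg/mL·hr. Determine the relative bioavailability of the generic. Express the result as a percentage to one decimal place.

F_rel = (AUC_test/D_test) / (AUC_ref/D_ref)
      = (1214/12.5) / (1704/25)
      = 97.12 / 68.16 = 1.4249 = 142.49%

F_rel = 142.5%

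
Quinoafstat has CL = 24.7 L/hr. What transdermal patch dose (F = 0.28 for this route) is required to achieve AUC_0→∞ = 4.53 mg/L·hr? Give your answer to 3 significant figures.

Dose = CL × AUC_0→∞ / F
     = 24.7 × 4.53 / 0.28 = 399.611 mg

Dose = 400 mg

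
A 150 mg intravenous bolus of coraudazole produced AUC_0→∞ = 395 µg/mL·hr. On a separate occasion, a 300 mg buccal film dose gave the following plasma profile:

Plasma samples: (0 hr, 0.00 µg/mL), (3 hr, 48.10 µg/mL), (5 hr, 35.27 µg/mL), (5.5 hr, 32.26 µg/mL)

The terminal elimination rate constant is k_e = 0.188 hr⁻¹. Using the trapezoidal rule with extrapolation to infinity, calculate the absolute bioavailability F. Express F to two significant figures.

F = 0.44

Trapezoidal AUC_0→5.5 (buccal film):
  [0→3]: (0.00+48.10)/2 × 3 = 72.15
  [3→5]: (48.10+35.27)/2 × 2 = 83.37
  [5→5.5]: (35.27+32.26)/2 × 0.5 = 16.8825
  Sum = 172.4025 µg/mL·hr
Tail: C_last/k_e = 32.26/0.188 = 171.596
AUC_0→∞ (buccal film) = 172.4025 + 171.596 = 343.9985 µg/mL·hr
F = (AUC_ev/D_ev)/(AUC_iv/D_iv) = (343.9985/300)/(395/150) = 1.14666/2.63333 = 0.4354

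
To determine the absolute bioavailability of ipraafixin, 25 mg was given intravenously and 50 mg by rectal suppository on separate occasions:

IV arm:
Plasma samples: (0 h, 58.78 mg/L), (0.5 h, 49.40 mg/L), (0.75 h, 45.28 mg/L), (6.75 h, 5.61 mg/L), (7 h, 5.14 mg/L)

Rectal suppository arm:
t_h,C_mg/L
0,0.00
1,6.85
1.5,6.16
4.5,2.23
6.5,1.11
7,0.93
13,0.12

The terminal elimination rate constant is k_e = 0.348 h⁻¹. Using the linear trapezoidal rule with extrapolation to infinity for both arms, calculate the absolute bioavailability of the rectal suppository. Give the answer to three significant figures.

Trapezoidal AUC_0→7 (IV):
  [0→0.5]: (58.78+49.40)/2 × 0.5 = 27.045
  [0.5→0.75]: (49.40+45.28)/2 × 0.25 = 11.835
  [0.75→6.75]: (45.28+5.61)/2 × 6 = 152.67
  [6.75→7]: (5.61+5.14)/2 × 0.25 = 1.34375
  Sum = 192.89375 mg/L·h
IV tail: 5.14/0.348 = 14.770; AUC_iv,0→∞ = 192.89375 + 14.770 = 207.66375 mg/L·h
Trapezoidal AUC_0→13 (rectal suppository):
  [0→1]: (0.00+6.85)/2 × 1 = 3.425
  [1→1.5]: (6.85+6.16)/2 × 0.5 = 3.2525
  [1.5→4.5]: (6.16+2.23)/2 × 3 = 12.585
  [4.5→6.5]: (2.23+1.11)/2 × 2 = 3.34
  [6.5→7]: (1.11+0.93)/2 × 0.5 = 0.51
  [7→13]: (0.93+0.12)/2 × 6 = 3.15
  Sum = 26.2625 mg/L·h
rectal suppository tail: 0.12/0.348 = 0.345; AUC_ev,0→∞ = 26.2625 + 0.345 = 26.6075 mg/L·h
F = (AUC_ev/D_ev)/(AUC_iv/D_iv) = (26.6075/50)/(207.66375/25) = 0.53215/8.30655 = 0.0641

F = 0.0641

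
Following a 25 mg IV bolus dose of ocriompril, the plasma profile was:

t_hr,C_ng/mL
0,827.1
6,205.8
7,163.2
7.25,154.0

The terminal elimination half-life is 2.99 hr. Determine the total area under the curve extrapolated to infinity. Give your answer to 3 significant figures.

AUC = 3990 ng/mL·hr

Trapezoidal AUC_0→7.25:
  [0→6]: (827.1+205.8)/2 × 6 = 3098.7
  [6→7]: (205.8+163.2)/2 × 1 = 184.5
  [7→7.25]: (163.2+154.0)/2 × 0.25 = 39.65
  Sum = 3322.85 ng/mL·hr
k_e = ln2 / t½ = 0.693147 / 2.99 = 0.2318 hr^-1
Extrapolated tail: C_last / k_e = 154.0 / 0.2318 = 664.366
AUC_0→∞ = 3322.85 + 664.366 = 3987.216 ng/mL·hr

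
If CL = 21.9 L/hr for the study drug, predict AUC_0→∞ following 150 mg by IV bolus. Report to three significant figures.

AUC_0→∞ = Dose_iv / CL
        = 150 / 21.9 = 6.84932 mg/L·hr

AUC = 6.85 mg/L·hr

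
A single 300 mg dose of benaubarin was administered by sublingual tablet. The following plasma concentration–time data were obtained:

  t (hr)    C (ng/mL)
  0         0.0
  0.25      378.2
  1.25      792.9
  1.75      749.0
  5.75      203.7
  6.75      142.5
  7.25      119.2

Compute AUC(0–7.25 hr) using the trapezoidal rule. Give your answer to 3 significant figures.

AUC = 3160 ng/mL·hr

Trapezoidal AUC_0→7.25:
  [0→0.25]: (0.0+378.2)/2 × 0.25 = 47.275
  [0.25→1.25]: (378.2+792.9)/2 × 1 = 585.55
  [1.25→1.75]: (792.9+749.0)/2 × 0.5 = 385.475
  [1.75→5.75]: (749.0+203.7)/2 × 4 = 1905.4
  [5.75→6.75]: (203.7+142.5)/2 × 1 = 173.1
  [6.75→7.25]: (142.5+119.2)/2 × 0.5 = 65.425
  Sum = 3162.225 ng/mL·hr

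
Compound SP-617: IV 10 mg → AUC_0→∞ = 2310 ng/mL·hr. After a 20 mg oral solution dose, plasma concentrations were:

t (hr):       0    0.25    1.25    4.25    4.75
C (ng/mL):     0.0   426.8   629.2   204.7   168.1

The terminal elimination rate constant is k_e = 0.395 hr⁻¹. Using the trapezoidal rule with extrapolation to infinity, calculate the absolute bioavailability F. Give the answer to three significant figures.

F = 0.509

Trapezoidal AUC_0→4.75 (oral solution):
  [0→0.25]: (0.0+426.8)/2 × 0.25 = 53.35
  [0.25→1.25]: (426.8+629.2)/2 × 1 = 528.0
  [1.25→4.25]: (629.2+204.7)/2 × 3 = 1250.85
  [4.25→4.75]: (204.7+168.1)/2 × 0.5 = 93.2
  Sum = 1925.4 ng/mL·hr
Tail: C_last/k_e = 168.1/0.395 = 425.570
AUC_0→∞ (oral solution) = 1925.4 + 425.570 = 2350.97 ng/mL·hr
F = (AUC_ev/D_ev)/(AUC_iv/D_iv) = (2350.97/20)/(2310/10) = 117.5485/231 = 0.5089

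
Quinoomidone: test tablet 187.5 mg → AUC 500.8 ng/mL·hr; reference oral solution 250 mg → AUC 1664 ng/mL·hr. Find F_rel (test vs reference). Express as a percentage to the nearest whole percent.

F_rel = (AUC_test/D_test) / (AUC_ref/D_ref)
      = (500.8/187.5) / (1664/250)
      = 2.67093 / 6.656 = 0.4013 = 40.13%

F_rel = 40%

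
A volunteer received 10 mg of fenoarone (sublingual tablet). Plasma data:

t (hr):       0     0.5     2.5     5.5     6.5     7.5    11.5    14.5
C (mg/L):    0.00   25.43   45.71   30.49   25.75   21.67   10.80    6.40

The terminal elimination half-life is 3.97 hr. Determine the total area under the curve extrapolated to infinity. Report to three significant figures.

Trapezoidal AUC_0→14.5:
  [0→0.5]: (0.00+25.43)/2 × 0.5 = 6.3575
  [0.5→2.5]: (25.43+45.71)/2 × 2 = 71.14
  [2.5→5.5]: (45.71+30.49)/2 × 3 = 114.3
  [5.5→6.5]: (30.49+25.75)/2 × 1 = 28.12
  [6.5→7.5]: (25.75+21.67)/2 × 1 = 23.71
  [7.5→11.5]: (21.67+10.80)/2 × 4 = 64.94
  [11.5→14.5]: (10.80+6.40)/2 × 3 = 25.8
  Sum = 334.3675 mg/L·hr
k_e = ln2 / t½ = 0.693147 / 3.97 = 0.1746 hr^-1
Extrapolated tail: C_last / k_e = 6.40 / 0.1746 = 36.655
AUC_0→∞ = 334.3675 + 36.655 = 371.0225 mg/L·hr

AUC = 371 mg/L·hr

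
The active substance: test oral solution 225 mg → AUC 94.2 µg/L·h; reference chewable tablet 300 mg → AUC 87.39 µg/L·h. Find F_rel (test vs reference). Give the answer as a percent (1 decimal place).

F_rel = 143.7%

F_rel = (AUC_test/D_test) / (AUC_ref/D_ref)
      = (94.2/225) / (87.39/300)
      = 0.418667 / 0.2913 = 1.4372 = 143.72%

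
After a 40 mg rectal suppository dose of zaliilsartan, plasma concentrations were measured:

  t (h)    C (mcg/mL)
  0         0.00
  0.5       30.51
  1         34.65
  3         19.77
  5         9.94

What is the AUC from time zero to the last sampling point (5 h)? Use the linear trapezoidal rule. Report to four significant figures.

AUC = 108.0 mcg/mL·h

Trapezoidal AUC_0→5:
  [0→0.5]: (0.00+30.51)/2 × 0.5 = 7.6275
  [0.5→1]: (30.51+34.65)/2 × 0.5 = 16.29
  [1→3]: (34.65+19.77)/2 × 2 = 54.42
  [3→5]: (19.77+9.94)/2 × 2 = 29.71
  Sum = 108.0475 mcg/mL·h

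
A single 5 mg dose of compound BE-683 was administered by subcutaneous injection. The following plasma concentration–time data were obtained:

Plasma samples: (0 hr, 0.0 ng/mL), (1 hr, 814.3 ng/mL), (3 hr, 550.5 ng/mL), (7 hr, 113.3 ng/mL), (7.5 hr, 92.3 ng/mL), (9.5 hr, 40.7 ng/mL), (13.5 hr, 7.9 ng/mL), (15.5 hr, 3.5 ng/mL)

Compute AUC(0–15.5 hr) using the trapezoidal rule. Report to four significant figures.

AUC = 3393 ng/mL·hr

Trapezoidal AUC_0→15.5:
  [0→1]: (0.0+814.3)/2 × 1 = 407.15
  [1→3]: (814.3+550.5)/2 × 2 = 1364.8
  [3→7]: (550.5+113.3)/2 × 4 = 1327.6
  [7→7.5]: (113.3+92.3)/2 × 0.5 = 51.4
  [7.5→9.5]: (92.3+40.7)/2 × 2 = 133.0
  [9.5→13.5]: (40.7+7.9)/2 × 4 = 97.2
  [13.5→15.5]: (7.9+3.5)/2 × 2 = 11.4
  Sum = 3392.55 ng/mL·hr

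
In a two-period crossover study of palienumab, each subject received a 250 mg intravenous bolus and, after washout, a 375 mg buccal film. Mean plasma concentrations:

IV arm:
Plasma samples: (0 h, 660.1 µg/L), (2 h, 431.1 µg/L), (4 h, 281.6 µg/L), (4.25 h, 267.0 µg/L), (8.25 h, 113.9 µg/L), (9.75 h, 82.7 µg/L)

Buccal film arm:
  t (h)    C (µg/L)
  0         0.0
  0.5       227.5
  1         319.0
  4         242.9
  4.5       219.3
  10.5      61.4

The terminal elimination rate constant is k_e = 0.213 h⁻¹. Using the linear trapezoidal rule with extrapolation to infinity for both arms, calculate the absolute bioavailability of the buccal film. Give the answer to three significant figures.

F = 0.480

Trapezoidal AUC_0→9.75 (IV):
  [0→2]: (660.1+431.1)/2 × 2 = 1091.2
  [2→4]: (431.1+281.6)/2 × 2 = 712.7
  [4→4.25]: (281.6+267.0)/2 × 0.25 = 68.575
  [4.25→8.25]: (267.0+113.9)/2 × 4 = 761.8
  [8.25→9.75]: (113.9+82.7)/2 × 1.5 = 147.45
  Sum = 2781.725 µg/L·h
IV tail: 82.7/0.213 = 388.263; AUC_iv,0→∞ = 2781.725 + 388.263 = 3169.988 µg/L·h
Trapezoidal AUC_0→10.5 (buccal film):
  [0→0.5]: (0.0+227.5)/2 × 0.5 = 56.875
  [0.5→1]: (227.5+319.0)/2 × 0.5 = 136.625
  [1→4]: (319.0+242.9)/2 × 3 = 842.85
  [4→4.5]: (242.9+219.3)/2 × 0.5 = 115.55
  [4.5→10.5]: (219.3+61.4)/2 × 6 = 842.1
  Sum = 1994.0 µg/L·h
buccal film tail: 61.4/0.213 = 288.263; AUC_ev,0→∞ = 1994.0 + 288.263 = 2282.263 µg/L·h
F = (AUC_ev/D_ev)/(AUC_iv/D_iv) = (2282.263/375)/(3169.988/250) = 6.08603/12.679952 = 0.4800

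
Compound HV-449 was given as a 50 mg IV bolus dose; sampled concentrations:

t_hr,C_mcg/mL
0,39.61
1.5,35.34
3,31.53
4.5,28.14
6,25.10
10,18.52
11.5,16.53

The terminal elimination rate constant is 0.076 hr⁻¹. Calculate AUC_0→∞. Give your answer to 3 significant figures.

Trapezoidal AUC_0→11.5:
  [0→1.5]: (39.61+35.34)/2 × 1.5 = 56.2125
  [1.5→3]: (35.34+31.53)/2 × 1.5 = 50.1525
  [3→4.5]: (31.53+28.14)/2 × 1.5 = 44.7525
  [4.5→6]: (28.14+25.10)/2 × 1.5 = 39.93
  [6→10]: (25.10+18.52)/2 × 4 = 87.24
  [10→11.5]: (18.52+16.53)/2 × 1.5 = 26.2875
  Sum = 304.575 mcg/mL·hr
Extrapolated tail: C_last / k_e = 16.53 / 0.076 = 217.500
AUC_0→∞ = 304.575 + 217.500 = 522.075 mcg/mL·hr

AUC = 522 mcg/mL·hr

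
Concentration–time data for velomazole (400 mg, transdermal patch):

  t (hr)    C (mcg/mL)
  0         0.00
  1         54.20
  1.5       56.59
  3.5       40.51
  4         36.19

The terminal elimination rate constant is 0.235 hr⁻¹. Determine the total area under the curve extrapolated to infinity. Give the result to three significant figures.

Trapezoidal AUC_0→4:
  [0→1]: (0.00+54.20)/2 × 1 = 27.1
  [1→1.5]: (54.20+56.59)/2 × 0.5 = 27.6975
  [1.5→3.5]: (56.59+40.51)/2 × 2 = 97.1
  [3.5→4]: (40.51+36.19)/2 × 0.5 = 19.175
  Sum = 171.0725 mcg/mL·hr
Extrapolated tail: C_last / k_e = 36.19 / 0.235 = 154.000
AUC_0→∞ = 171.0725 + 154.000 = 325.0725 mcg/mL·hr

AUC = 325 mcg/mL·hr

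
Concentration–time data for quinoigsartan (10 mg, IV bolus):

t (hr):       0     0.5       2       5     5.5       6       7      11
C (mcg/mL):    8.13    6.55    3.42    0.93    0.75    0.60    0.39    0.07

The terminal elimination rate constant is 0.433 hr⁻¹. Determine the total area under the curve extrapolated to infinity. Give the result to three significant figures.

AUC = 20.0 mcg/mL·hr

Trapezoidal AUC_0→11:
  [0→0.5]: (8.13+6.55)/2 × 0.5 = 3.67
  [0.5→2]: (6.55+3.42)/2 × 1.5 = 7.4775
  [2→5]: (3.42+0.93)/2 × 3 = 6.525
  [5→5.5]: (0.93+0.75)/2 × 0.5 = 0.42
  [5.5→6]: (0.75+0.60)/2 × 0.5 = 0.3375
  [6→7]: (0.60+0.39)/2 × 1 = 0.495
  [7→11]: (0.39+0.07)/2 × 4 = 0.92
  Sum = 19.845 mcg/mL·hr
Extrapolated tail: C_last / k_e = 0.07 / 0.433 = 0.162
AUC_0→∞ = 19.845 + 0.162 = 20.007 mcg/mL·hr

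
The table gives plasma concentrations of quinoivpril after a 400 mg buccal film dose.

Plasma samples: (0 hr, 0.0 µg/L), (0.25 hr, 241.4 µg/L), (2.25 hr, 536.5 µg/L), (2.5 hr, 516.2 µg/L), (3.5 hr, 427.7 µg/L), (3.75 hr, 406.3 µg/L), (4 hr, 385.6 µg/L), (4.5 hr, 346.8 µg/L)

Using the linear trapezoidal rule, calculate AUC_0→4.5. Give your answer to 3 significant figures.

Trapezoidal AUC_0→4.5:
  [0→0.25]: (0.0+241.4)/2 × 0.25 = 30.175
  [0.25→2.25]: (241.4+536.5)/2 × 2 = 777.9
  [2.25→2.5]: (536.5+516.2)/2 × 0.25 = 131.5875
  [2.5→3.5]: (516.2+427.7)/2 × 1 = 471.95
  [3.5→3.75]: (427.7+406.3)/2 × 0.25 = 104.25
  [3.75→4]: (406.3+385.6)/2 × 0.25 = 98.9875
  [4→4.5]: (385.6+346.8)/2 × 0.5 = 183.1
  Sum = 1797.95 µg/L·hr

AUC = 1800 µg/L·hr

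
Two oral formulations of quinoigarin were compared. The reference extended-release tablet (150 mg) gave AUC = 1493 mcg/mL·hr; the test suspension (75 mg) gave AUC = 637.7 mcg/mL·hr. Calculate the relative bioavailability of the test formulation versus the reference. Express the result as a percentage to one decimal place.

F_rel = 85.4%

F_rel = (AUC_test/D_test) / (AUC_ref/D_ref)
      = (637.7/75) / (1493/150)
      = 8.50267 / 9.95333 = 0.8543 = 85.43%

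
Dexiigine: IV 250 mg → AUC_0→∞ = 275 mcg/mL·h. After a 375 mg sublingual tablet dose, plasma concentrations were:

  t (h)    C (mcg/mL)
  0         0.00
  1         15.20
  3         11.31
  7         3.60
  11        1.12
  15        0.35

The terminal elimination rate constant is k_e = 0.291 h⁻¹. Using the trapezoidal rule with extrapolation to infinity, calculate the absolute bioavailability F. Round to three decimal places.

F = 0.188

Trapezoidal AUC_0→15 (sublingual tablet):
  [0→1]: (0.00+15.20)/2 × 1 = 7.6
  [1→3]: (15.20+11.31)/2 × 2 = 26.51
  [3→7]: (11.31+3.60)/2 × 4 = 29.82
  [7→11]: (3.60+1.12)/2 × 4 = 9.44
  [11→15]: (1.12+0.35)/2 × 4 = 2.94
  Sum = 76.31 mcg/mL·h
Tail: C_last/k_e = 0.35/0.291 = 1.203
AUC_0→∞ (sublingual tablet) = 76.31 + 1.203 = 77.513 mcg/mL·h
F = (AUC_ev/D_ev)/(AUC_iv/D_iv) = (77.513/375)/(275/250) = 0.206701/1.1 = 0.1879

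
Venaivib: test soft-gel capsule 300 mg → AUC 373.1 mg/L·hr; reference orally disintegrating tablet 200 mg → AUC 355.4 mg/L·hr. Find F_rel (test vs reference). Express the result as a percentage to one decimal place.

F_rel = (AUC_test/D_test) / (AUC_ref/D_ref)
      = (373.1/300) / (355.4/200)
      = 1.24367 / 1.777 = 0.6999 = 69.99%

F_rel = 70.0%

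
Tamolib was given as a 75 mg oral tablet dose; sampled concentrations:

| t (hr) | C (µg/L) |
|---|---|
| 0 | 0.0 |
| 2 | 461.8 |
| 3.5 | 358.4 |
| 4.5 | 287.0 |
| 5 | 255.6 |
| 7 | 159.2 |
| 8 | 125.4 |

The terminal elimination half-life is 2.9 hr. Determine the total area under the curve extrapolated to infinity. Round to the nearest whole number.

Trapezoidal AUC_0→8:
  [0→2]: (0.0+461.8)/2 × 2 = 461.8
  [2→3.5]: (461.8+358.4)/2 × 1.5 = 615.15
  [3.5→4.5]: (358.4+287.0)/2 × 1 = 322.7
  [4.5→5]: (287.0+255.6)/2 × 0.5 = 135.65
  [5→7]: (255.6+159.2)/2 × 2 = 414.8
  [7→8]: (159.2+125.4)/2 × 1 = 142.3
  Sum = 2092.4 µg/L·hr
k_e = ln2 / t½ = 0.693147 / 2.9 = 0.2390 hr^-1
Extrapolated tail: C_last / k_e = 125.4 / 0.239 = 524.686
AUC_0→∞ = 2092.4 + 524.686 = 2617.086 µg/L·hr

AUC = 2617 µg/L·hr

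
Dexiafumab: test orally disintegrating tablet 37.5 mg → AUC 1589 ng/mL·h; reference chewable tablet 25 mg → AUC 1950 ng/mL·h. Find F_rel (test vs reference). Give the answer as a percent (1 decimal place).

F_rel = 54.3%

F_rel = (AUC_test/D_test) / (AUC_ref/D_ref)
      = (1589/37.5) / (1950/25)
      = 42.3733 / 78 = 0.5432 = 54.32%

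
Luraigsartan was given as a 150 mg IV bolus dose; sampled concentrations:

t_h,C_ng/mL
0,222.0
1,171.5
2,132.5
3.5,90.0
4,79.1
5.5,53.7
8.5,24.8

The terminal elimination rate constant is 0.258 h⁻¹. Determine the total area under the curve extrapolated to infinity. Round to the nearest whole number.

AUC = 871 ng/mL·h

Trapezoidal AUC_0→8.5:
  [0→1]: (222.0+171.5)/2 × 1 = 196.75
  [1→2]: (171.5+132.5)/2 × 1 = 152.0
  [2→3.5]: (132.5+90.0)/2 × 1.5 = 166.875
  [3.5→4]: (90.0+79.1)/2 × 0.5 = 42.275
  [4→5.5]: (79.1+53.7)/2 × 1.5 = 99.6
  [5.5→8.5]: (53.7+24.8)/2 × 3 = 117.75
  Sum = 775.25 ng/mL·h
Extrapolated tail: C_last / k_e = 24.8 / 0.258 = 96.124
AUC_0→∞ = 775.25 + 96.124 = 871.374 ng/mL·h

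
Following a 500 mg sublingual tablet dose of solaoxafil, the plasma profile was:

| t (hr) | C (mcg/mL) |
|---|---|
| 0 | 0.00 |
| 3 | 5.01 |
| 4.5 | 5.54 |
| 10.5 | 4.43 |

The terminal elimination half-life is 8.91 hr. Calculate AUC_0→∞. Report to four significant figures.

Trapezoidal AUC_0→10.5:
  [0→3]: (0.00+5.01)/2 × 3 = 7.515
  [3→4.5]: (5.01+5.54)/2 × 1.5 = 7.9125
  [4.5→10.5]: (5.54+4.43)/2 × 6 = 29.91
  Sum = 45.3375 mcg/mL·hr
k_e = ln2 / t½ = 0.693147 / 8.91 = 0.0778 hr^-1
Extrapolated tail: C_last / k_e = 4.43 / 0.0778 = 56.941
AUC_0→∞ = 45.3375 + 56.941 = 102.2785 mcg/mL·hr

AUC = 102.3 mcg/mL·hr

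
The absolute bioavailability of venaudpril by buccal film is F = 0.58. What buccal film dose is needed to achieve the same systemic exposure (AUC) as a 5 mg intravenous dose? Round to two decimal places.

For equal systemic exposure: F × D_ev = D_iv
D_ev = D_iv / F = 5 / 0.58 = 8.62069 mg

D_buccal = 8.62 mg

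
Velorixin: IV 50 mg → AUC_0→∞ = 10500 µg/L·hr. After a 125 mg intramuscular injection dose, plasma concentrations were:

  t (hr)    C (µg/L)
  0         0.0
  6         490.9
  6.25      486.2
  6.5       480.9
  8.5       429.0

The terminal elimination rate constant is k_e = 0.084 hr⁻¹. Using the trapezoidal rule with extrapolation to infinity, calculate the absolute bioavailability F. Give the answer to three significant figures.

Trapezoidal AUC_0→8.5 (intramuscular injection):
  [0→6]: (0.0+490.9)/2 × 6 = 1472.7
  [6→6.25]: (490.9+486.2)/2 × 0.25 = 122.1375
  [6.25→6.5]: (486.2+480.9)/2 × 0.25 = 120.8875
  [6.5→8.5]: (480.9+429.0)/2 × 2 = 909.9
  Sum = 2625.625 µg/L·hr
Tail: C_last/k_e = 429.0/0.084 = 5107.143
AUC_0→∞ (intramuscular injection) = 2625.625 + 5107.143 = 7732.768 µg/L·hr
F = (AUC_ev/D_ev)/(AUC_iv/D_iv) = (7732.768/125)/(10500/50) = 61.862144/210 = 0.2946

F = 0.295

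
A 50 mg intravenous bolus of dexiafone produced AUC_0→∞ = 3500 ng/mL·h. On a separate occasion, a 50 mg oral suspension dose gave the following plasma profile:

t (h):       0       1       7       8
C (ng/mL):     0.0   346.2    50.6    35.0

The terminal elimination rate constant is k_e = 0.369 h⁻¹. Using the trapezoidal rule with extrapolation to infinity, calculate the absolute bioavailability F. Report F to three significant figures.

F = 0.429

Trapezoidal AUC_0→8 (oral suspension):
  [0→1]: (0.0+346.2)/2 × 1 = 173.1
  [1→7]: (346.2+50.6)/2 × 6 = 1190.4
  [7→8]: (50.6+35.0)/2 × 1 = 42.8
  Sum = 1406.3 ng/mL·h
Tail: C_last/k_e = 35.0/0.369 = 94.851
AUC_0→∞ (oral suspension) = 1406.3 + 94.851 = 1501.151 ng/mL·h
F = (AUC_ev/D_ev)/(AUC_iv/D_iv) = (1501.151/50)/(3500/50) = 30.02302/70 = 0.4289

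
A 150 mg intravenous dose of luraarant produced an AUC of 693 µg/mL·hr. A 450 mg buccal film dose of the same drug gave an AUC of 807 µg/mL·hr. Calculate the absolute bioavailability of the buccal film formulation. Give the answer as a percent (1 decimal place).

F = (AUC_ev / D_ev) / (AUC_iv / D_iv)
  = (807/450) / (693/150)
  = 1.79333 / 4.62 = 0.3882
  = 38.82%

F = 38.8%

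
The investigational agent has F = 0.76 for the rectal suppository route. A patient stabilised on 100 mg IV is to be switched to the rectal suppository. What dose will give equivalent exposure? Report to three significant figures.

D_rectal = 132 mg

For equal systemic exposure: F × D_ev = D_iv
D_ev = D_iv / F = 100 / 0.76 = 131.579 mg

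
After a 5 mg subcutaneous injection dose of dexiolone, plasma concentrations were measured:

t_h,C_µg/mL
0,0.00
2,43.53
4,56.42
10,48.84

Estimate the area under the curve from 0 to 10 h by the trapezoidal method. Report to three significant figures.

AUC = 459 µg/mL·h

Trapezoidal AUC_0→10:
  [0→2]: (0.00+43.53)/2 × 2 = 43.53
  [2→4]: (43.53+56.42)/2 × 2 = 99.95
  [4→10]: (56.42+48.84)/2 × 6 = 315.78
  Sum = 459.26 µg/mL·h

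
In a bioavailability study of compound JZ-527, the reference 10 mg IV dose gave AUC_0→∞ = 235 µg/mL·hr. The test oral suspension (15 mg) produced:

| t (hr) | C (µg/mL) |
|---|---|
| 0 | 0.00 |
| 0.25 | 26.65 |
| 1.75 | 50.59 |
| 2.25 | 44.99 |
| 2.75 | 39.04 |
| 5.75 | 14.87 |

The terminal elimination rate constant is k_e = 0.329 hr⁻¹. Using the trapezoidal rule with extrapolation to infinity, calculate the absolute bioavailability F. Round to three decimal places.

Trapezoidal AUC_0→5.75 (oral suspension):
  [0→0.25]: (0.00+26.65)/2 × 0.25 = 3.33125
  [0.25→1.75]: (26.65+50.59)/2 × 1.5 = 57.93
  [1.75→2.25]: (50.59+44.99)/2 × 0.5 = 23.895
  [2.25→2.75]: (44.99+39.04)/2 × 0.5 = 21.0075
  [2.75→5.75]: (39.04+14.87)/2 × 3 = 80.865
  Sum = 187.02875 µg/mL·hr
Tail: C_last/k_e = 14.87/0.329 = 45.198
AUC_0→∞ (oral suspension) = 187.02875 + 45.198 = 232.22675 µg/mL·hr
F = (AUC_ev/D_ev)/(AUC_iv/D_iv) = (232.22675/15)/(235/10) = 15.4818/23.5 = 0.6588

F = 0.659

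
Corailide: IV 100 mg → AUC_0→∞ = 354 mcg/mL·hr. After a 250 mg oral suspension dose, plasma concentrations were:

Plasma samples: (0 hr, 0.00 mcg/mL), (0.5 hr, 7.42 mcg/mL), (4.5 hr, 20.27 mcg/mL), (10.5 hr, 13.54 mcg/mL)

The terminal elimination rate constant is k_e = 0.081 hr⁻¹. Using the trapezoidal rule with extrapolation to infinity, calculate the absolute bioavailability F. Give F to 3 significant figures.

Trapezoidal AUC_0→10.5 (oral suspension):
  [0→0.5]: (0.00+7.42)/2 × 0.5 = 1.855
  [0.5→4.5]: (7.42+20.27)/2 × 4 = 55.38
  [4.5→10.5]: (20.27+13.54)/2 × 6 = 101.43
  Sum = 158.665 mcg/mL·hr
Tail: C_last/k_e = 13.54/0.081 = 167.160
AUC_0→∞ (oral suspension) = 158.665 + 167.160 = 325.825 mcg/mL·hr
F = (AUC_ev/D_ev)/(AUC_iv/D_iv) = (325.825/250)/(354/100) = 1.3033/3.54 = 0.3682

F = 0.368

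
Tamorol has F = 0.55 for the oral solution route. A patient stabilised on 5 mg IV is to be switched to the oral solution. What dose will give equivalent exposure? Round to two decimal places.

For equal systemic exposure: F × D_ev = D_iv
D_ev = D_iv / F = 5 / 0.55 = 9.09091 mg

D_oral = 9.09 mg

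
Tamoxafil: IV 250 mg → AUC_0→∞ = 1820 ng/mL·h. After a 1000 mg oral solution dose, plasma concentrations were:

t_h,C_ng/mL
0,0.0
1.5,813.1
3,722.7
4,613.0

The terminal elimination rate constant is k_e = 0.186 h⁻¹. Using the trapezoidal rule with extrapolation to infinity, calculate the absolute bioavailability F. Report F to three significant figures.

Trapezoidal AUC_0→4 (oral solution):
  [0→1.5]: (0.0+813.1)/2 × 1.5 = 609.825
  [1.5→3]: (813.1+722.7)/2 × 1.5 = 1151.85
  [3→4]: (722.7+613.0)/2 × 1 = 667.85
  Sum = 2429.525 ng/mL·h
Tail: C_last/k_e = 613.0/0.186 = 3295.699
AUC_0→∞ (oral solution) = 2429.525 + 3295.699 = 5725.224 ng/mL·h
F = (AUC_ev/D_ev)/(AUC_iv/D_iv) = (5725.224/1000)/(1820/250) = 5.725224/7.28 = 0.7864

F = 0.786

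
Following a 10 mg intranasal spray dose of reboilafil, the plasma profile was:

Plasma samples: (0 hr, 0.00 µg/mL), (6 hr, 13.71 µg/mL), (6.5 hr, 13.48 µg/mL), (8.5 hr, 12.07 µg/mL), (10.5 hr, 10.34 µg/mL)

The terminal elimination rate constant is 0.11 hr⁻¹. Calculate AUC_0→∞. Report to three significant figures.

Trapezoidal AUC_0→10.5:
  [0→6]: (0.00+13.71)/2 × 6 = 41.13
  [6→6.5]: (13.71+13.48)/2 × 0.5 = 6.7975
  [6.5→8.5]: (13.48+12.07)/2 × 2 = 25.55
  [8.5→10.5]: (12.07+10.34)/2 × 2 = 22.41
  Sum = 95.8875 µg/mL·hr
Extrapolated tail: C_last / k_e = 10.34 / 0.11 = 94.000
AUC_0→∞ = 95.8875 + 94.000 = 189.8875 µg/mL·hr

AUC = 190 µg/mL·hr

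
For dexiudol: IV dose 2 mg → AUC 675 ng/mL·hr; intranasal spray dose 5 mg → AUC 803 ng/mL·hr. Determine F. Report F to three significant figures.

F = (AUC_ev / D_ev) / (AUC_iv / D_iv)
  = (803/5) / (675/2)
  = 160.6 / 337.5 = 0.4759

F = 0.476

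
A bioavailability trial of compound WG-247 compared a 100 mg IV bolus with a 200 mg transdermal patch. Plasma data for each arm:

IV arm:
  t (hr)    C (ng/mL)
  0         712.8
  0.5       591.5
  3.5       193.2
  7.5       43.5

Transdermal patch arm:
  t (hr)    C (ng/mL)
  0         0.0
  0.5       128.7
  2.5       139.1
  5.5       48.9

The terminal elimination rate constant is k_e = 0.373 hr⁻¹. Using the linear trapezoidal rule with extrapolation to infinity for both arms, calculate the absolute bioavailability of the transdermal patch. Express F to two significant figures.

F = 0.17

Trapezoidal AUC_0→7.5 (IV):
  [0→0.5]: (712.8+591.5)/2 × 0.5 = 326.075
  [0.5→3.5]: (591.5+193.2)/2 × 3 = 1177.05
  [3.5→7.5]: (193.2+43.5)/2 × 4 = 473.4
  Sum = 1976.525 ng/mL·hr
IV tail: 43.5/0.373 = 116.622; AUC_iv,0→∞ = 1976.525 + 116.622 = 2093.147 ng/mL·hr
Trapezoidal AUC_0→5.5 (transdermal patch):
  [0→0.5]: (0.0+128.7)/2 × 0.5 = 32.175
  [0.5→2.5]: (128.7+139.1)/2 × 2 = 267.8
  [2.5→5.5]: (139.1+48.9)/2 × 3 = 282.0
  Sum = 581.975 ng/mL·hr
transdermal patch tail: 48.9/0.373 = 131.099; AUC_ev,0→∞ = 581.975 + 131.099 = 713.074 ng/mL·hr
F = (AUC_ev/D_ev)/(AUC_iv/D_iv) = (713.074/200)/(2093.147/100) = 3.56537/20.93147 = 0.1703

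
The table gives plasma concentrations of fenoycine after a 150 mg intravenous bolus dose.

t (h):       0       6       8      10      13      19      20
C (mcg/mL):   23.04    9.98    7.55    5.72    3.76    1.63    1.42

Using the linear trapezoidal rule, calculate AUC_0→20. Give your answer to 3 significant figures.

Trapezoidal AUC_0→20:
  [0→6]: (23.04+9.98)/2 × 6 = 99.06
  [6→8]: (9.98+7.55)/2 × 2 = 17.53
  [8→10]: (7.55+5.72)/2 × 2 = 13.27
  [10→13]: (5.72+3.76)/2 × 3 = 14.22
  [13→19]: (3.76+1.63)/2 × 6 = 16.17
  [19→20]: (1.63+1.42)/2 × 1 = 1.525
  Sum = 161.775 mcg/mL·h

AUC = 162 mcg/mL·h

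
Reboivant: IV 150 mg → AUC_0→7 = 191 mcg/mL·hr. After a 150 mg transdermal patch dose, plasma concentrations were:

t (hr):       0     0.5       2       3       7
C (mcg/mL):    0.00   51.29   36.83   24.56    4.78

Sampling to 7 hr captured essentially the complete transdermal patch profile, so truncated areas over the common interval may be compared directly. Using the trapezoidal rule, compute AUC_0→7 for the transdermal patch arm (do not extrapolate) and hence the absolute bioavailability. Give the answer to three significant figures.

Trapezoidal AUC_0→7 (transdermal patch):
  [0→0.5]: (0.00+51.29)/2 × 0.5 = 12.8225
  [0.5→2]: (51.29+36.83)/2 × 1.5 = 66.09
  [2→3]: (36.83+24.56)/2 × 1 = 30.695
  [3→7]: (24.56+4.78)/2 × 4 = 58.68
  Sum = 168.2875 mcg/mL·hr
F = (AUC_ev/D_ev)/(AUC_iv/D_iv) = (168.2875/150)/(191/150) = 1.12192/1.27333 = 0.8811

F = 0.881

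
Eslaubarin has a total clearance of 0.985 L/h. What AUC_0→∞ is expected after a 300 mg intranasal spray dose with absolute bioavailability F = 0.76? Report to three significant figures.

AUC_0→∞ = F × Dose / CL
        = 0.76 × 300 / 0.985 = 231.472 mg/L·h

AUC = 231 mg/L·h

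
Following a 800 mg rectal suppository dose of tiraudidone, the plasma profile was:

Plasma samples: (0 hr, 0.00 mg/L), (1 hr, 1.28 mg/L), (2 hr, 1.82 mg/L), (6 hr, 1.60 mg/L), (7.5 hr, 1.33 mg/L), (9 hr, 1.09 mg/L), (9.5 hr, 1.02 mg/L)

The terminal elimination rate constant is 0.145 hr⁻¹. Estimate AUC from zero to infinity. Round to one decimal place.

Trapezoidal AUC_0→9.5:
  [0→1]: (0.00+1.28)/2 × 1 = 0.64
  [1→2]: (1.28+1.82)/2 × 1 = 1.55
  [2→6]: (1.82+1.60)/2 × 4 = 6.84
  [6→7.5]: (1.60+1.33)/2 × 1.5 = 2.1975
  [7.5→9]: (1.33+1.09)/2 × 1.5 = 1.815
  [9→9.5]: (1.09+1.02)/2 × 0.5 = 0.5275
  Sum = 13.57 mg/L·hr
Extrapolated tail: C_last / k_e = 1.02 / 0.145 = 7.034
AUC_0→∞ = 13.57 + 7.034 = 20.604 mg/L·hr

AUC = 20.6 mg/L·hr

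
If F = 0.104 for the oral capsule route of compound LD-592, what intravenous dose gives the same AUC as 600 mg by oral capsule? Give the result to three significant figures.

Systemic exposure from an extravascular dose = F × D_ev, so the equivalent IV dose is F × D_ev.
D_iv = F × D_ev = 0.104 × 600 = 62.4 mg

D_iv = 62.4 mg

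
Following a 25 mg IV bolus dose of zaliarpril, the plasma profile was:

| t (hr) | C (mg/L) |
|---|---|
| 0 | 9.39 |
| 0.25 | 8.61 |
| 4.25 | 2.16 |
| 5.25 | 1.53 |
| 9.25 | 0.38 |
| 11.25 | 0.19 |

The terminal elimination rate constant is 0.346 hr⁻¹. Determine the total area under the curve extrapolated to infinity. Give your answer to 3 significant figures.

Trapezoidal AUC_0→11.25:
  [0→0.25]: (9.39+8.61)/2 × 0.25 = 2.25
  [0.25→4.25]: (8.61+2.16)/2 × 4 = 21.54
  [4.25→5.25]: (2.16+1.53)/2 × 1 = 1.845
  [5.25→9.25]: (1.53+0.38)/2 × 4 = 3.82
  [9.25→11.25]: (0.38+0.19)/2 × 2 = 0.57
  Sum = 30.025 mg/L·hr
Extrapolated tail: C_last / k_e = 0.19 / 0.346 = 0.549
AUC_0→∞ = 30.025 + 0.549 = 30.574 mg/L·hr

AUC = 30.6 mg/L·hr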